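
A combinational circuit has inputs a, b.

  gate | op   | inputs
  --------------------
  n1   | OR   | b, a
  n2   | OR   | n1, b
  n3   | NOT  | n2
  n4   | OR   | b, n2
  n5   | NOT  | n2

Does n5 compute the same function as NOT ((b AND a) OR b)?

n1 = b OR a
n2 = n1 OR b = (b OR a) OR b
n5 = NOT n2 = NOT ((b OR a) OR b)
At a=1, b=0: circuit gives 0, formula gives 1.

No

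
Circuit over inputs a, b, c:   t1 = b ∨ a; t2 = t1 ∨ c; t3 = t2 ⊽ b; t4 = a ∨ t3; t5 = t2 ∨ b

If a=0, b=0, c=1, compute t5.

1

t1 = 0 ∨ 0 = 0
t2 = 0 ∨ 1 = 1
t5 = 1 ∨ 0 = 1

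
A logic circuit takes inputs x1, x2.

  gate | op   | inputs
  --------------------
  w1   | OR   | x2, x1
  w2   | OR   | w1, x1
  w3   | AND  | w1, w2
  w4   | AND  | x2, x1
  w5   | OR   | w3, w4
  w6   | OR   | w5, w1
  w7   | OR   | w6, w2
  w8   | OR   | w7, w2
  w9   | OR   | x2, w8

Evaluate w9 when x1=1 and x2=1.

w1 = 1 OR 1 = 1
w2 = 1 OR 1 = 1
w3 = 1 AND 1 = 1
w4 = 1 AND 1 = 1
w5 = 1 OR 1 = 1
w6 = 1 OR 1 = 1
w7 = 1 OR 1 = 1
w8 = 1 OR 1 = 1
w9 = 1 OR 1 = 1

1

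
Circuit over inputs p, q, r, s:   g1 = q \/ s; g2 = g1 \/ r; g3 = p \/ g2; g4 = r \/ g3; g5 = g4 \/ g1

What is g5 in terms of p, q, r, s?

g1 = q \/ s
g2 = g1 \/ r = (q \/ s) \/ r
g3 = p \/ g2 = p \/ ((q \/ s) \/ r)
g4 = r \/ g3 = r \/ (p \/ ((q \/ s) \/ r))
g5 = g4 \/ g1 = (r \/ (p \/ ((q \/ s) \/ r))) \/ (q \/ s)

(r \/ (p \/ ((q \/ s) \/ r))) \/ (q \/ s)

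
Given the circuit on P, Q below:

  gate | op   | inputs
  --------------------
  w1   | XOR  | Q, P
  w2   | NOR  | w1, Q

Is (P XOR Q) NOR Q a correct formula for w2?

Yes

w1 = Q XOR P
w2 = w1 NOR Q = (Q XOR P) NOR Q
At P=0, Q=1: circuit gives 0, formula gives 0.
At P=0, Q=0: circuit gives 1, formula gives 1.
Agrees on all 4 inputs.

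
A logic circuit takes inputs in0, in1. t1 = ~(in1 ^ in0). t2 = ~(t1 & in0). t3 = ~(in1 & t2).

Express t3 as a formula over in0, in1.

t1 = ~(in1 ^ in0)
t2 = ~(t1 & in0) = ~((~(in1 ^ in0)) & in0)
t3 = ~(in1 & t2) = ~(in1 & (~((~(in1 ^ in0)) & in0)))

~(in1 & (~((~(in1 ^ in0)) & in0)))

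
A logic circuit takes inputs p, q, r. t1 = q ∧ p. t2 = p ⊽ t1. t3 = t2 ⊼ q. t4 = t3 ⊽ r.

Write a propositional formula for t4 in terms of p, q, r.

((p ⊽ (q ∧ p)) ⊼ q) ⊽ r

t1 = q ∧ p
t2 = p ⊽ t1 = p ⊽ (q ∧ p)
t3 = t2 ⊼ q = (p ⊽ (q ∧ p)) ⊼ q
t4 = t3 ⊽ r = ((p ⊽ (q ∧ p)) ⊼ q) ⊽ r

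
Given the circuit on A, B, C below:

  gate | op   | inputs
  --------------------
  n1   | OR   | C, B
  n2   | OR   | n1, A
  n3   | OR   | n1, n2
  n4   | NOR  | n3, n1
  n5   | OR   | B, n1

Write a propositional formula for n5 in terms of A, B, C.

n1 = C OR B
n5 = B OR n1 = B OR (C OR B)

B OR (C OR B)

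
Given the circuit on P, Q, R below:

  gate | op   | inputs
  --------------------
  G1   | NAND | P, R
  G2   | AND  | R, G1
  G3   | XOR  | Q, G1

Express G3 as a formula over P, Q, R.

G1 = P NAND R
G3 = Q XOR G1 = Q XOR (P NAND R)

Q XOR (P NAND R)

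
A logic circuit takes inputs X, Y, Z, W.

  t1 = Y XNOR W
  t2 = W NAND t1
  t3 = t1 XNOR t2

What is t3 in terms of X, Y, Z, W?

(Y XNOR W) XNOR (W NAND (Y XNOR W))

t1 = Y XNOR W
t2 = W NAND t1 = W NAND (Y XNOR W)
t3 = t1 XNOR t2 = (Y XNOR W) XNOR (W NAND (Y XNOR W))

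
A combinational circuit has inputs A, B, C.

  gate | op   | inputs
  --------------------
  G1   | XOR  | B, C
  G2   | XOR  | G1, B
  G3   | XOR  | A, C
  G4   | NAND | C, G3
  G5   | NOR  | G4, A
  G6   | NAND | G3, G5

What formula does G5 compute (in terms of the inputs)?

(C NAND (A XOR C)) NOR A

G3 = A XOR C
G4 = C NAND G3 = C NAND (A XOR C)
G5 = G4 NOR A = (C NAND (A XOR C)) NOR A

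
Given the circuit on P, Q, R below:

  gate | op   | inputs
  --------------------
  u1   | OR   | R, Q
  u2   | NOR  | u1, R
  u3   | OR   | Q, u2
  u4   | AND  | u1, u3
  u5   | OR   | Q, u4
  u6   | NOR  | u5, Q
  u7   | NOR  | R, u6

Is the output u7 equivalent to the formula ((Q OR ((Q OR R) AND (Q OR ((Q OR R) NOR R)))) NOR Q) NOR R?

u1 = R OR Q
u2 = u1 NOR R = (R OR Q) NOR R
u3 = Q OR u2 = Q OR ((R OR Q) NOR R)
u4 = u1 AND u3 = (R OR Q) AND (Q OR ((R OR Q) NOR R))
u5 = Q OR u4 = Q OR ((R OR Q) AND (Q OR ((R OR Q) NOR R)))
u6 = u5 NOR Q = (Q OR ((R OR Q) AND (Q OR ((R OR Q) NOR R)))) NOR Q
u7 = R NOR u6 = R NOR ((Q OR ((R OR Q) AND (Q OR ((R OR Q) NOR R)))) NOR Q)
At P=0, Q=0, R=0: circuit gives 0, formula gives 0.
At P=0, Q=1, R=0: circuit gives 1, formula gives 1.
Agrees on all 8 inputs.

Yes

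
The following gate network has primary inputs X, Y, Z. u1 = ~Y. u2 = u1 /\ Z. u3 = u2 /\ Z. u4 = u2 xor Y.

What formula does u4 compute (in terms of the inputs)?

u1 = ~Y
u2 = u1 /\ Z = ~Y /\ Z
u4 = u2 xor Y = (~Y /\ Z) xor Y

(~Y /\ Z) xor Y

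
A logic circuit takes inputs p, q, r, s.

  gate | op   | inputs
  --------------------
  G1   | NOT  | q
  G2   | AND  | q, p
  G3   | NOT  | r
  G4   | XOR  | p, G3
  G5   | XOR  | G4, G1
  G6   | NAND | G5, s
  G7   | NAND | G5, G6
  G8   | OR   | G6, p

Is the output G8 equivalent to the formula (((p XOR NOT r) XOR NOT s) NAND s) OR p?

G1 = NOT q
G3 = NOT r
G4 = p XOR G3 = p XOR NOT r
G5 = G4 XOR G1 = (p XOR NOT r) XOR NOT q
G6 = G5 NAND s = ((p XOR NOT r) XOR NOT q) NAND s
G8 = G6 OR p = (((p XOR NOT r) XOR NOT q) NAND s) OR p
At p=0, q=0, r=0, s=1: circuit gives 1, formula gives 0.

No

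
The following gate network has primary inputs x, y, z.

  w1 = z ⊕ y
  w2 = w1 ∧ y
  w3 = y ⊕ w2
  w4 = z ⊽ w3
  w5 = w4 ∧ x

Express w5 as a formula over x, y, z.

(z ⊽ (y ⊕ ((z ⊕ y) ∧ y))) ∧ x

w1 = z ⊕ y
w2 = w1 ∧ y = (z ⊕ y) ∧ y
w3 = y ⊕ w2 = y ⊕ ((z ⊕ y) ∧ y)
w4 = z ⊽ w3 = z ⊽ (y ⊕ ((z ⊕ y) ∧ y))
w5 = w4 ∧ x = (z ⊽ (y ⊕ ((z ⊕ y) ∧ y))) ∧ x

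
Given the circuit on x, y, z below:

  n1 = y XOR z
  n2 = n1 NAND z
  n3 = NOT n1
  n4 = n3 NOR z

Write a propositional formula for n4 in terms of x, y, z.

NOT (y XOR z) NOR z

n1 = y XOR z
n3 = NOT n1 = NOT (y XOR z)
n4 = n3 NOR z = NOT (y XOR z) NOR z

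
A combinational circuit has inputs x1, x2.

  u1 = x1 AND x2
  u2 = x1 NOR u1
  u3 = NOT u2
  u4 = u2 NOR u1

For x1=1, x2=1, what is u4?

0

u1 = 1 AND 1 = 1
u2 = 1 NOR 1 = 0
u4 = 0 NOR 1 = 0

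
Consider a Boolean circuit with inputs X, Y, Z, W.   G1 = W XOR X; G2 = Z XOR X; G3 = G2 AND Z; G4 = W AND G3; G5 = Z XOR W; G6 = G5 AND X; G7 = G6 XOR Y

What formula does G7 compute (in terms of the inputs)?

((Z XOR W) AND X) XOR Y

G5 = Z XOR W
G6 = G5 AND X = (Z XOR W) AND X
G7 = G6 XOR Y = ((Z XOR W) AND X) XOR Y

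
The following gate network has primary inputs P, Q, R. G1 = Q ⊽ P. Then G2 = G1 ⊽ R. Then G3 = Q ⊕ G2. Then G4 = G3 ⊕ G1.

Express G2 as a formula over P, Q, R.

(Q ⊽ P) ⊽ R

G1 = Q ⊽ P
G2 = G1 ⊽ R = (Q ⊽ P) ⊽ R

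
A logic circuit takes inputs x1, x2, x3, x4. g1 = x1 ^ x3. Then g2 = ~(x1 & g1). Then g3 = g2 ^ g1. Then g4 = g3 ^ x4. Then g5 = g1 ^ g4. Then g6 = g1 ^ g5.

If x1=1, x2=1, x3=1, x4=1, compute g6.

0

g1 = 1 ^ 1 = 0
g2 = ~(1 & 0) = 1
g3 = 1 ^ 0 = 1
g4 = 1 ^ 1 = 0
g5 = 0 ^ 0 = 0
g6 = 0 ^ 0 = 0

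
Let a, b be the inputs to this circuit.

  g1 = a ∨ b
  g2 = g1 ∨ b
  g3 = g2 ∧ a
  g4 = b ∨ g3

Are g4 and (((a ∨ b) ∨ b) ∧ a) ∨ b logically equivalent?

g1 = a ∨ b
g2 = g1 ∨ b = (a ∨ b) ∨ b
g3 = g2 ∧ a = ((a ∨ b) ∨ b) ∧ a
g4 = b ∨ g3 = b ∨ (((a ∨ b) ∨ b) ∧ a)
At a=0, b=0: circuit gives 0, formula gives 0.
At a=0, b=1: circuit gives 1, formula gives 1.
Agrees on all 4 inputs.

Yes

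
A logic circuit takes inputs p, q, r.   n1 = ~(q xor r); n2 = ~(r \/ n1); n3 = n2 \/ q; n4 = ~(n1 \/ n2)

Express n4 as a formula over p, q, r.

n1 = ~(q xor r)
n2 = ~(r \/ n1) = ~(r \/ (~(q xor r)))
n4 = ~(n1 \/ n2) = ~((~(q xor r)) \/ (~(r \/ (~(q xor r)))))

~((~(q xor r)) \/ (~(r \/ (~(q xor r)))))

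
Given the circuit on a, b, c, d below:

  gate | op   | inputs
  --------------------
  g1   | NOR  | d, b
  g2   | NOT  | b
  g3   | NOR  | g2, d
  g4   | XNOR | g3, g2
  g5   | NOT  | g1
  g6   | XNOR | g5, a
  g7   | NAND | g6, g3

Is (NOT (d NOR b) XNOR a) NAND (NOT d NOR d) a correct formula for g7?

g1 = d NOR b
g2 = NOT b
g3 = g2 NOR d = NOT b NOR d
g5 = NOT g1 = NOT (d NOR b)
g6 = g5 XNOR a = NOT (d NOR b) XNOR a
g7 = g6 NAND g3 = (NOT (d NOR b) XNOR a) NAND (NOT b NOR d)
At a=1, b=1, c=0, d=0: circuit gives 0, formula gives 1.

No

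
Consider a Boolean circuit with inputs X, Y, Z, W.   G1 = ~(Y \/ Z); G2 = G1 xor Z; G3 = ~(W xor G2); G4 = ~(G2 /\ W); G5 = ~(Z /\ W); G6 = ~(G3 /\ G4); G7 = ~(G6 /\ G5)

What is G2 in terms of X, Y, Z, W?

(~(Y \/ Z)) xor Z

G1 = ~(Y \/ Z)
G2 = G1 xor Z = (~(Y \/ Z)) xor Z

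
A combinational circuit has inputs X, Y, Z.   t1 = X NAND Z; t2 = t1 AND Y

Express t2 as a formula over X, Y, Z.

(X NAND Z) AND Y

t1 = X NAND Z
t2 = t1 AND Y = (X NAND Z) AND Y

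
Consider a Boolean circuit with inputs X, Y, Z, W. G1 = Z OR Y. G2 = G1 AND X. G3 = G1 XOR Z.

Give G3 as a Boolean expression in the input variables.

G1 = Z OR Y
G3 = G1 XOR Z = (Z OR Y) XOR Z

(Z OR Y) XOR Z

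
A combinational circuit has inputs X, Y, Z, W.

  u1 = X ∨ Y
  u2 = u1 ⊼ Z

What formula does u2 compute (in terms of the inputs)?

(X ∨ Y) ⊼ Z

u1 = X ∨ Y
u2 = u1 ⊼ Z = (X ∨ Y) ⊼ Z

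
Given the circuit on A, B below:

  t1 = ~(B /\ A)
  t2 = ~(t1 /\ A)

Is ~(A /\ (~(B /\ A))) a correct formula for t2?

t1 = ~(B /\ A)
t2 = ~(t1 /\ A) = ~((~(B /\ A)) /\ A)
At A=1, B=0: circuit gives 0, formula gives 0.
At A=0, B=0: circuit gives 1, formula gives 1.
Agrees on all 4 inputs.

Yes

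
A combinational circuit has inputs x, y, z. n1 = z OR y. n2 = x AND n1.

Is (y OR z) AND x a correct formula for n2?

n1 = z OR y
n2 = x AND n1 = x AND (z OR y)
At x=0, y=0, z=0: circuit gives 0, formula gives 0.
At x=1, y=0, z=1: circuit gives 1, formula gives 1.
Agrees on all 8 inputs.

Yes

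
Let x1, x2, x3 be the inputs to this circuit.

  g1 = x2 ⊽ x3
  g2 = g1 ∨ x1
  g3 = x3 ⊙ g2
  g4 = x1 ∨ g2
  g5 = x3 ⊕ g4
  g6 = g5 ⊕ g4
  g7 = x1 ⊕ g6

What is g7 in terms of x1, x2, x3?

x1 ⊕ ((x3 ⊕ (x1 ∨ ((x2 ⊽ x3) ∨ x1))) ⊕ (x1 ∨ ((x2 ⊽ x3) ∨ x1)))

g1 = x2 ⊽ x3
g2 = g1 ∨ x1 = (x2 ⊽ x3) ∨ x1
g4 = x1 ∨ g2 = x1 ∨ ((x2 ⊽ x3) ∨ x1)
g5 = x3 ⊕ g4 = x3 ⊕ (x1 ∨ ((x2 ⊽ x3) ∨ x1))
g6 = g5 ⊕ g4 = (x3 ⊕ (x1 ∨ ((x2 ⊽ x3) ∨ x1))) ⊕ (x1 ∨ ((x2 ⊽ x3) ∨ x1))
g7 = x1 ⊕ g6 = x1 ⊕ ((x3 ⊕ (x1 ∨ ((x2 ⊽ x3) ∨ x1))) ⊕ (x1 ∨ ((x2 ⊽ x3) ∨ x1)))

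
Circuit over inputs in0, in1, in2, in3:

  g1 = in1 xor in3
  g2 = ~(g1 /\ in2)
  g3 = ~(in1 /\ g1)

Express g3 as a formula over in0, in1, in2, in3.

g1 = in1 xor in3
g3 = ~(in1 /\ g1) = ~(in1 /\ (in1 xor in3))

~(in1 /\ (in1 xor in3))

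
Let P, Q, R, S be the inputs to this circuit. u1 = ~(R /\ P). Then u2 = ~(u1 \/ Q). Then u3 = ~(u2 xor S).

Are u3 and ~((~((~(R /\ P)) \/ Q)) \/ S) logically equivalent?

u1 = ~(R /\ P)
u2 = ~(u1 \/ Q) = ~((~(R /\ P)) \/ Q)
u3 = ~(u2 xor S) = ~((~((~(R /\ P)) \/ Q)) xor S)
At P=1, Q=0, R=1, S=1: circuit gives 1, formula gives 0.

No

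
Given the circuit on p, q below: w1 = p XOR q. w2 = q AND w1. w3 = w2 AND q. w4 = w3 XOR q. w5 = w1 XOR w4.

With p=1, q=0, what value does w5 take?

w1 = 1 XOR 0 = 1
w2 = 0 AND 1 = 0
w3 = 0 AND 0 = 0
w4 = 0 XOR 0 = 0
w5 = 1 XOR 0 = 1

1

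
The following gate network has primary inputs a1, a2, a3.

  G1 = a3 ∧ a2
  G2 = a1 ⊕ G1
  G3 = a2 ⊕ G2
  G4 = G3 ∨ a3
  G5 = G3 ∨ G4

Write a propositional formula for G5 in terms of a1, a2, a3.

G1 = a3 ∧ a2
G2 = a1 ⊕ G1 = a1 ⊕ (a3 ∧ a2)
G3 = a2 ⊕ G2 = a2 ⊕ (a1 ⊕ (a3 ∧ a2))
G4 = G3 ∨ a3 = (a2 ⊕ (a1 ⊕ (a3 ∧ a2))) ∨ a3
G5 = G3 ∨ G4 = (a2 ⊕ (a1 ⊕ (a3 ∧ a2))) ∨ ((a2 ⊕ (a1 ⊕ (a3 ∧ a2))) ∨ a3)

(a2 ⊕ (a1 ⊕ (a3 ∧ a2))) ∨ ((a2 ⊕ (a1 ⊕ (a3 ∧ a2))) ∨ a3)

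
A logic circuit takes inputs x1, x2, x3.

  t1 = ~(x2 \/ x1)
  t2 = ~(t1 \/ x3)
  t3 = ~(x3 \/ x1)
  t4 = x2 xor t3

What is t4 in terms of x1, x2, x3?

t3 = ~(x3 \/ x1)
t4 = x2 xor t3 = x2 xor (~(x3 \/ x1))

x2 xor (~(x3 \/ x1))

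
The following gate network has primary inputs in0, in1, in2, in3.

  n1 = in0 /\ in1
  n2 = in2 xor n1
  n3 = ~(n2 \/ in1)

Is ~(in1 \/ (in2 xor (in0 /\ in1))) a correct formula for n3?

Yes

n1 = in0 /\ in1
n2 = in2 xor n1 = in2 xor (in0 /\ in1)
n3 = ~(n2 \/ in1) = ~((in2 xor (in0 /\ in1)) \/ in1)
At in0=0, in1=0, in2=1, in3=0: circuit gives 0, formula gives 0.
At in0=0, in1=0, in2=0, in3=0: circuit gives 1, formula gives 1.
Agrees on all 16 inputs.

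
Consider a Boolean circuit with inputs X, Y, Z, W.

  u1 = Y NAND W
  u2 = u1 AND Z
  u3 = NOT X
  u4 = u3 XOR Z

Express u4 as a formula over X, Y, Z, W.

u3 = NOT X
u4 = u3 XOR Z = NOT X XOR Z

NOT X XOR Z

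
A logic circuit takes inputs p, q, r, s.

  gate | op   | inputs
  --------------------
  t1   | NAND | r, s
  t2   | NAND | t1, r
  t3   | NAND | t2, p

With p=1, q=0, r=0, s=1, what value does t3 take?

t1 = 0 NAND 1 = 1
t2 = 1 NAND 0 = 1
t3 = 1 NAND 1 = 0

0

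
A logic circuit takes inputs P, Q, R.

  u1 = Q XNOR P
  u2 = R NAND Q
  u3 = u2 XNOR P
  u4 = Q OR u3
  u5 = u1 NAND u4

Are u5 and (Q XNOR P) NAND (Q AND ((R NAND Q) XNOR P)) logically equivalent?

u1 = Q XNOR P
u2 = R NAND Q
u3 = u2 XNOR P = (R NAND Q) XNOR P
u4 = Q OR u3 = Q OR ((R NAND Q) XNOR P)
u5 = u1 NAND u4 = (Q XNOR P) NAND (Q OR ((R NAND Q) XNOR P))
At P=1, Q=1, R=1: circuit gives 0, formula gives 1.

No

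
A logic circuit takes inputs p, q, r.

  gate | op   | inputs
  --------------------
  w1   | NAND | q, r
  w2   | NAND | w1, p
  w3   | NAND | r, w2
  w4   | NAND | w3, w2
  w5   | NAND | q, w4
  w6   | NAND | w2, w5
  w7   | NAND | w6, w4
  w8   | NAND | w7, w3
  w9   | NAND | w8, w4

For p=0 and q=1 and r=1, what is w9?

0

w1 = 1 NAND 1 = 0
w2 = 0 NAND 0 = 1
w3 = 1 NAND 1 = 0
w4 = 0 NAND 1 = 1
w5 = 1 NAND 1 = 0
w6 = 1 NAND 0 = 1
w7 = 1 NAND 1 = 0
w8 = 0 NAND 0 = 1
w9 = 1 NAND 1 = 0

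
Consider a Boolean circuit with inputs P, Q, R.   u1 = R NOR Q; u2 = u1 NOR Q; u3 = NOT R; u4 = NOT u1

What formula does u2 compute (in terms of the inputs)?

(R NOR Q) NOR Q

u1 = R NOR Q
u2 = u1 NOR Q = (R NOR Q) NOR Q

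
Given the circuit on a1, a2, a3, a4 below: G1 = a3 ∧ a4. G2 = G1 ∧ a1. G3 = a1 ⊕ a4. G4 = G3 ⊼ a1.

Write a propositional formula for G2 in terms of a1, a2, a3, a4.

(a3 ∧ a4) ∧ a1

G1 = a3 ∧ a4
G2 = G1 ∧ a1 = (a3 ∧ a4) ∧ a1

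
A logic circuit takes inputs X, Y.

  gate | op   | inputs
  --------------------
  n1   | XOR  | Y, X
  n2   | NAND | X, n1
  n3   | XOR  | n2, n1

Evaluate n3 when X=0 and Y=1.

0

n1 = 1 XOR 0 = 1
n2 = 0 NAND 1 = 1
n3 = 1 XOR 1 = 0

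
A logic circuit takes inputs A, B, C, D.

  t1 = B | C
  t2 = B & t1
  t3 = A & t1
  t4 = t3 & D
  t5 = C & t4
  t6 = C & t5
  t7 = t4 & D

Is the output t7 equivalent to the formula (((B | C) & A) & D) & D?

t1 = B | C
t3 = A & t1 = A & (B | C)
t4 = t3 & D = (A & (B | C)) & D
t7 = t4 & D = ((A & (B | C)) & D) & D
At A=0, B=0, C=0, D=0: circuit gives 0, formula gives 0.
At A=1, B=0, C=1, D=1: circuit gives 1, formula gives 1.
Agrees on all 16 inputs.

Yes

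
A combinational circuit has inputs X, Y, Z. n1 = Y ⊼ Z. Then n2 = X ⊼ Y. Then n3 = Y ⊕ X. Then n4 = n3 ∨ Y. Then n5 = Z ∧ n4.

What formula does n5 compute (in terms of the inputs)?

n3 = Y ⊕ X
n4 = n3 ∨ Y = (Y ⊕ X) ∨ Y
n5 = Z ∧ n4 = Z ∧ ((Y ⊕ X) ∨ Y)

Z ∧ ((Y ⊕ X) ∨ Y)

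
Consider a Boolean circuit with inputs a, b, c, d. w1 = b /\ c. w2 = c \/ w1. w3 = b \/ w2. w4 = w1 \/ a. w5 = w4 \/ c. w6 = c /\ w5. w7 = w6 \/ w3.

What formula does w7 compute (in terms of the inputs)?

w1 = b /\ c
w2 = c \/ w1 = c \/ (b /\ c)
w3 = b \/ w2 = b \/ (c \/ (b /\ c))
w4 = w1 \/ a = (b /\ c) \/ a
w5 = w4 \/ c = ((b /\ c) \/ a) \/ c
w6 = c /\ w5 = c /\ (((b /\ c) \/ a) \/ c)
w7 = w6 \/ w3 = (c /\ (((b /\ c) \/ a) \/ c)) \/ (b \/ (c \/ (b /\ c)))

(c /\ (((b /\ c) \/ a) \/ c)) \/ (b \/ (c \/ (b /\ c)))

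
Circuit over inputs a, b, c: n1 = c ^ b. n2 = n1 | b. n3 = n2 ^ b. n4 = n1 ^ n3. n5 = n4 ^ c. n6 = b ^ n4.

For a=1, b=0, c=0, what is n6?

n1 = 0 ^ 0 = 0
n2 = 0 | 0 = 0
n3 = 0 ^ 0 = 0
n4 = 0 ^ 0 = 0
n6 = 0 ^ 0 = 0

0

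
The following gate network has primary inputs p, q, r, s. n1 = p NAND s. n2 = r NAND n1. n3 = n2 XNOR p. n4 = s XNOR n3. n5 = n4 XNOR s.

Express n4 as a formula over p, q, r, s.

n1 = p NAND s
n2 = r NAND n1 = r NAND (p NAND s)
n3 = n2 XNOR p = (r NAND (p NAND s)) XNOR p
n4 = s XNOR n3 = s XNOR ((r NAND (p NAND s)) XNOR p)

s XNOR ((r NAND (p NAND s)) XNOR p)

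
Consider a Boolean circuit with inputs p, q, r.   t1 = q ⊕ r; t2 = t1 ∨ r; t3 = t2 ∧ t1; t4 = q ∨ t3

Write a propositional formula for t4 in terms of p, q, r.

q ∨ (((q ⊕ r) ∨ r) ∧ (q ⊕ r))

t1 = q ⊕ r
t2 = t1 ∨ r = (q ⊕ r) ∨ r
t3 = t2 ∧ t1 = ((q ⊕ r) ∨ r) ∧ (q ⊕ r)
t4 = q ∨ t3 = q ∨ (((q ⊕ r) ∨ r) ∧ (q ⊕ r))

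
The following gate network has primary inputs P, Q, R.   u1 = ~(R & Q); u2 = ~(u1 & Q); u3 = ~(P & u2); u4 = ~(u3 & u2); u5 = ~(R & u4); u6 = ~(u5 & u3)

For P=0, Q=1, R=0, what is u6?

0

u1 = ~(0 & 1) = 1
u2 = ~(1 & 1) = 0
u3 = ~(0 & 0) = 1
u4 = ~(1 & 0) = 1
u5 = ~(0 & 1) = 1
u6 = ~(1 & 1) = 0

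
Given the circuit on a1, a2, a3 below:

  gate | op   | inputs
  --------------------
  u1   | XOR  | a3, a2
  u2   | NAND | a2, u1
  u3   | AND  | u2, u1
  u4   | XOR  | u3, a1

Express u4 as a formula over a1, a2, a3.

u1 = a3 XOR a2
u2 = a2 NAND u1 = a2 NAND (a3 XOR a2)
u3 = u2 AND u1 = (a2 NAND (a3 XOR a2)) AND (a3 XOR a2)
u4 = u3 XOR a1 = ((a2 NAND (a3 XOR a2)) AND (a3 XOR a2)) XOR a1

((a2 NAND (a3 XOR a2)) AND (a3 XOR a2)) XOR a1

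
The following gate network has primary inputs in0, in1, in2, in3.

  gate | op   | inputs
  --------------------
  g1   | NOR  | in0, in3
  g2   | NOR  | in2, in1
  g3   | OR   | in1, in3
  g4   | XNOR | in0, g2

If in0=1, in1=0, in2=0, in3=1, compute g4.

g2 = 0 NOR 0 = 1
g4 = 1 XNOR 1 = 1

1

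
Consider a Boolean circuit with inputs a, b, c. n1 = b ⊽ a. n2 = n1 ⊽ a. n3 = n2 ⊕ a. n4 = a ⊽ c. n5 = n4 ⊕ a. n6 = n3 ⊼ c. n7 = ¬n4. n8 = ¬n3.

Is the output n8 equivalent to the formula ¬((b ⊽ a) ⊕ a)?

n1 = b ⊽ a
n2 = n1 ⊽ a = (b ⊽ a) ⊽ a
n3 = n2 ⊕ a = ((b ⊽ a) ⊽ a) ⊕ a
n8 = ¬n3 = ¬(((b ⊽ a) ⊽ a) ⊕ a)
At a=0, b=0, c=0: circuit gives 1, formula gives 0.

No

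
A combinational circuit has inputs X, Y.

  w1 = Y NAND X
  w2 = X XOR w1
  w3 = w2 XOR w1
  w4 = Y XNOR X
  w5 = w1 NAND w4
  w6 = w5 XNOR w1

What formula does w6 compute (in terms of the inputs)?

((Y NAND X) NAND (Y XNOR X)) XNOR (Y NAND X)

w1 = Y NAND X
w4 = Y XNOR X
w5 = w1 NAND w4 = (Y NAND X) NAND (Y XNOR X)
w6 = w5 XNOR w1 = ((Y NAND X) NAND (Y XNOR X)) XNOR (Y NAND X)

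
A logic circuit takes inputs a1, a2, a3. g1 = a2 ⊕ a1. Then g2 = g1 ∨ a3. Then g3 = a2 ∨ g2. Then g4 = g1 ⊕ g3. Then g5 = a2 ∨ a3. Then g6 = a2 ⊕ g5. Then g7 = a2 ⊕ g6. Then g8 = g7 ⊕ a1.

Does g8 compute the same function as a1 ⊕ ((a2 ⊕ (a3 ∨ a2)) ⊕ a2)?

g5 = a2 ∨ a3
g6 = a2 ⊕ g5 = a2 ⊕ (a2 ∨ a3)
g7 = a2 ⊕ g6 = a2 ⊕ (a2 ⊕ (a2 ∨ a3))
g8 = g7 ⊕ a1 = (a2 ⊕ (a2 ⊕ (a2 ∨ a3))) ⊕ a1
At a1=0, a2=0, a3=0: circuit gives 0, formula gives 0.
At a1=0, a2=0, a3=1: circuit gives 1, formula gives 1.
Agrees on all 8 inputs.

Yes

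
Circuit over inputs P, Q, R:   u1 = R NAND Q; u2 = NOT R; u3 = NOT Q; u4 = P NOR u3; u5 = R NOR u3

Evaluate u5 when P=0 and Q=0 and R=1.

u3 = NOT 0 = 1
u5 = 1 NOR 1 = 0

0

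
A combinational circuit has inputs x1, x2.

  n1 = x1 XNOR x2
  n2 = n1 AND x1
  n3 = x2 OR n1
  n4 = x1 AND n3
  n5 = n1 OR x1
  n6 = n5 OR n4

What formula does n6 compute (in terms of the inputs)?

n1 = x1 XNOR x2
n3 = x2 OR n1 = x2 OR (x1 XNOR x2)
n4 = x1 AND n3 = x1 AND (x2 OR (x1 XNOR x2))
n5 = n1 OR x1 = (x1 XNOR x2) OR x1
n6 = n5 OR n4 = ((x1 XNOR x2) OR x1) OR (x1 AND (x2 OR (x1 XNOR x2)))

((x1 XNOR x2) OR x1) OR (x1 AND (x2 OR (x1 XNOR x2)))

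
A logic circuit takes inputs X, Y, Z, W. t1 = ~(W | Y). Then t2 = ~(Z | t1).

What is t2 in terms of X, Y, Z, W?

t1 = ~(W | Y)
t2 = ~(Z | t1) = ~(Z | (~(W | Y)))

~(Z | (~(W | Y)))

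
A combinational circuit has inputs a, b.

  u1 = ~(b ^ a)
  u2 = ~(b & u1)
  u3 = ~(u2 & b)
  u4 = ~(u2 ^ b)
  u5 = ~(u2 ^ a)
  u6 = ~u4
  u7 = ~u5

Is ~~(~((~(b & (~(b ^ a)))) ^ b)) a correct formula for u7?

u1 = ~(b ^ a)
u2 = ~(b & u1) = ~(b & (~(b ^ a)))
u5 = ~(u2 ^ a) = ~((~(b & (~(b ^ a)))) ^ a)
u7 = ~u5 = ~(~((~(b & (~(b ^ a)))) ^ a))
At a=0, b=0: circuit gives 1, formula gives 0.

No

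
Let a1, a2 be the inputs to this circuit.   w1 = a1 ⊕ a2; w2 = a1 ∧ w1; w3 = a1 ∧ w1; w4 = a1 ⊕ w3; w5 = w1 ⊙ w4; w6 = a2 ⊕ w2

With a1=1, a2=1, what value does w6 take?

1

w1 = 1 ⊕ 1 = 0
w2 = 1 ∧ 0 = 0
w6 = 1 ⊕ 0 = 1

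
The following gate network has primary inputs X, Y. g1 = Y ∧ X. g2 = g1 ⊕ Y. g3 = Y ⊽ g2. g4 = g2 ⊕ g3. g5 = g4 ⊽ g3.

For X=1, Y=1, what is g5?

1

g1 = 1 ∧ 1 = 1
g2 = 1 ⊕ 1 = 0
g3 = 1 ⊽ 0 = 0
g4 = 0 ⊕ 0 = 0
g5 = 0 ⊽ 0 = 1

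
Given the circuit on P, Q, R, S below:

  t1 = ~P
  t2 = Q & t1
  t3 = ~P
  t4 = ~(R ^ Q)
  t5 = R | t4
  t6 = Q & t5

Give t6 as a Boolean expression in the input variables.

Q & (R | (~(R ^ Q)))

t4 = ~(R ^ Q)
t5 = R | t4 = R | (~(R ^ Q))
t6 = Q & t5 = Q & (R | (~(R ^ Q)))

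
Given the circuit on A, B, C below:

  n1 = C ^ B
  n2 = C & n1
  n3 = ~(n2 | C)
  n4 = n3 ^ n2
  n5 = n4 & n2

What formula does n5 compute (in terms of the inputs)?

n1 = C ^ B
n2 = C & n1 = C & (C ^ B)
n3 = ~(n2 | C) = ~((C & (C ^ B)) | C)
n4 = n3 ^ n2 = (~((C & (C ^ B)) | C)) ^ (C & (C ^ B))
n5 = n4 & n2 = ((~((C & (C ^ B)) | C)) ^ (C & (C ^ B))) & (C & (C ^ B))

((~((C & (C ^ B)) | C)) ^ (C & (C ^ B))) & (C & (C ^ B))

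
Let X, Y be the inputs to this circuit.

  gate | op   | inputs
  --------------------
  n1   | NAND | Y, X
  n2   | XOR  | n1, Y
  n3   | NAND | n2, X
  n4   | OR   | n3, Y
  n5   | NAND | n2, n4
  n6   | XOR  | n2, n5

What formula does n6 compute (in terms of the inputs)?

n1 = Y NAND X
n2 = n1 XOR Y = (Y NAND X) XOR Y
n3 = n2 NAND X = ((Y NAND X) XOR Y) NAND X
n4 = n3 OR Y = (((Y NAND X) XOR Y) NAND X) OR Y
n5 = n2 NAND n4 = ((Y NAND X) XOR Y) NAND ((((Y NAND X) XOR Y) NAND X) OR Y)
n6 = n2 XOR n5 = ((Y NAND X) XOR Y) XOR (((Y NAND X) XOR Y) NAND ((((Y NAND X) XOR Y) NAND X) OR Y))

((Y NAND X) XOR Y) XOR (((Y NAND X) XOR Y) NAND ((((Y NAND X) XOR Y) NAND X) OR Y))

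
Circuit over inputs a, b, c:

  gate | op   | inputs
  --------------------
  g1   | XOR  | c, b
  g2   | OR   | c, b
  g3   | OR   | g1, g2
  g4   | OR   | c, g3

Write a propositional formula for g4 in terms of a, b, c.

c OR ((c XOR b) OR (c OR b))

g1 = c XOR b
g2 = c OR b
g3 = g1 OR g2 = (c XOR b) OR (c OR b)
g4 = c OR g3 = c OR ((c XOR b) OR (c OR b))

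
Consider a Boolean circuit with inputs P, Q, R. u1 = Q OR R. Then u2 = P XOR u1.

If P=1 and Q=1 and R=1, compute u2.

0

u1 = 1 OR 1 = 1
u2 = 1 XOR 1 = 0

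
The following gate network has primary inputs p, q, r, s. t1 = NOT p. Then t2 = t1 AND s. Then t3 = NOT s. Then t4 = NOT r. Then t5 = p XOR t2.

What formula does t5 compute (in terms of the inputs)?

p XOR (NOT p AND s)

t1 = NOT p
t2 = t1 AND s = NOT p AND s
t5 = p XOR t2 = p XOR (NOT p AND s)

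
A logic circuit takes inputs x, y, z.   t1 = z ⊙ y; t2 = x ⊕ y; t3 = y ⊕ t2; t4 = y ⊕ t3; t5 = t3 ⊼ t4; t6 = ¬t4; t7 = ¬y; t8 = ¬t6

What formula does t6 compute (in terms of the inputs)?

t2 = x ⊕ y
t3 = y ⊕ t2 = y ⊕ (x ⊕ y)
t4 = y ⊕ t3 = y ⊕ (y ⊕ (x ⊕ y))
t6 = ¬t4 = ¬(y ⊕ (y ⊕ (x ⊕ y)))

¬(y ⊕ (y ⊕ (x ⊕ y)))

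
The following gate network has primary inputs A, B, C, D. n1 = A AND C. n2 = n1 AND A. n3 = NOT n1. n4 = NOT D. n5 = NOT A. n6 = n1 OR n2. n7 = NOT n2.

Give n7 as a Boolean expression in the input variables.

n1 = A AND C
n2 = n1 AND A = (A AND C) AND A
n7 = NOT n2 = NOT ((A AND C) AND A)

NOT ((A AND C) AND A)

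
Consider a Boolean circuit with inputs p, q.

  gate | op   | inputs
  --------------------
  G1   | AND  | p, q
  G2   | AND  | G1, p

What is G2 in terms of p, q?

G1 = p AND q
G2 = G1 AND p = (p AND q) AND p

(p AND q) AND p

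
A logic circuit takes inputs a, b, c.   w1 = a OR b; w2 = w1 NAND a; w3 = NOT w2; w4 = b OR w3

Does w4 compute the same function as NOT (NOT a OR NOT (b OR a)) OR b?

w1 = a OR b
w2 = w1 NAND a = (a OR b) NAND a
w3 = NOT w2 = NOT ((a OR b) NAND a)
w4 = b OR w3 = b OR NOT ((a OR b) NAND a)
At a=0, b=0, c=0: circuit gives 0, formula gives 0.
At a=0, b=1, c=0: circuit gives 1, formula gives 1.
Agrees on all 8 inputs.

Yes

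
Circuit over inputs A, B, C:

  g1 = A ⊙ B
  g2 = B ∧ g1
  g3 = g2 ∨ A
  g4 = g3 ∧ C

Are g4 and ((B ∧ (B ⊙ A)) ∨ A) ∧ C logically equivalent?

Yes

g1 = A ⊙ B
g2 = B ∧ g1 = B ∧ (A ⊙ B)
g3 = g2 ∨ A = (B ∧ (A ⊙ B)) ∨ A
g4 = g3 ∧ C = ((B ∧ (A ⊙ B)) ∨ A) ∧ C
At A=0, B=0, C=0: circuit gives 0, formula gives 0.
At A=1, B=0, C=1: circuit gives 1, formula gives 1.
Agrees on all 8 inputs.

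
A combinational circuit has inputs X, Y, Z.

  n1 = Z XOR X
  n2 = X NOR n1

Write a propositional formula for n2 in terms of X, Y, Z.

X NOR (Z XOR X)

n1 = Z XOR X
n2 = X NOR n1 = X NOR (Z XOR X)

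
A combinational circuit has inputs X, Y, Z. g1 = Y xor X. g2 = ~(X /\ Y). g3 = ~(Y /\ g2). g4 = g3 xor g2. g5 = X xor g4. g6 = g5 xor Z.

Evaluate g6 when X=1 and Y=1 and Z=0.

0

g2 = ~(1 /\ 1) = 0
g3 = ~(1 /\ 0) = 1
g4 = 1 xor 0 = 1
g5 = 1 xor 1 = 0
g6 = 0 xor 0 = 0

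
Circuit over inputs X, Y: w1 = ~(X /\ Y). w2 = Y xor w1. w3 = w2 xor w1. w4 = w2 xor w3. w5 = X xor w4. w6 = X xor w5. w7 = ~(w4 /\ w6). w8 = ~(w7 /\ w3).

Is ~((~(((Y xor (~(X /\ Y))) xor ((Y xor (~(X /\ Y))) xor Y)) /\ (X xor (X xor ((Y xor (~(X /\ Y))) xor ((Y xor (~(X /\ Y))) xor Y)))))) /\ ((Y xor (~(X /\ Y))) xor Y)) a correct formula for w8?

w1 = ~(X /\ Y)
w2 = Y xor w1 = Y xor (~(X /\ Y))
w3 = w2 xor w1 = (Y xor (~(X /\ Y))) xor (~(X /\ Y))
w4 = w2 xor w3 = (Y xor (~(X /\ Y))) xor ((Y xor (~(X /\ Y))) xor (~(X /\ Y)))
w5 = X xor w4 = X xor ((Y xor (~(X /\ Y))) xor ((Y xor (~(X /\ Y))) xor (~(X /\ Y))))
w6 = X xor w5 = X xor (X xor ((Y xor (~(X /\ Y))) xor ((Y xor (~(X /\ Y))) xor (~(X /\ Y)))))
w7 = ~(w4 /\ w6) = ~(((Y xor (~(X /\ Y))) xor ((Y xor (~(X /\ Y))) xor (~(X /\ Y)))) /\ (X xor (X xor ((Y xor (~(X /\ Y))) xor ((Y xor (~(X /\ Y))) xor (~(X /\ Y)))))))
w8 = ~(w7 /\ w3) = ~((~(((Y xor (~(X /\ Y))) xor ((Y xor (~(X /\ Y))) xor (~(X /\ Y)))) /\ (X xor (X xor ((Y xor (~(X /\ Y))) xor ((Y xor (~(X /\ Y))) xor (~(X /\ Y)))))))) /\ ((Y xor (~(X /\ Y))) xor (~(X /\ Y))))
At X=0, Y=0: circuit gives 1, formula gives 0.

No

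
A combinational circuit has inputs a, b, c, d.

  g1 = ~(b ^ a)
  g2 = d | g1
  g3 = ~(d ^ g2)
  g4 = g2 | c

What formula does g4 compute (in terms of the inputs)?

g1 = ~(b ^ a)
g2 = d | g1 = d | (~(b ^ a))
g4 = g2 | c = (d | (~(b ^ a))) | c

(d | (~(b ^ a))) | c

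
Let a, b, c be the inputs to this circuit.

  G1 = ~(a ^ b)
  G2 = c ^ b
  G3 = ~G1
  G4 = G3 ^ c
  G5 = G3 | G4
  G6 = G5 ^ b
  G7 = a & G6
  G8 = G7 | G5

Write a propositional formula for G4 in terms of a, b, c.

G1 = ~(a ^ b)
G3 = ~G1 = ~(~(a ^ b))
G4 = G3 ^ c = ~(~(a ^ b)) ^ c

~(~(a ^ b)) ^ c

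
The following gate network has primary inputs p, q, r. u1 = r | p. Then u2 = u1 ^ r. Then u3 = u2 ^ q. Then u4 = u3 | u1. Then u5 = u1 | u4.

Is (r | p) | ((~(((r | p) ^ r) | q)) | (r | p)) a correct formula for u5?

No

u1 = r | p
u2 = u1 ^ r = (r | p) ^ r
u3 = u2 ^ q = ((r | p) ^ r) ^ q
u4 = u3 | u1 = (((r | p) ^ r) ^ q) | (r | p)
u5 = u1 | u4 = (r | p) | ((((r | p) ^ r) ^ q) | (r | p))
At p=0, q=0, r=0: circuit gives 0, formula gives 1.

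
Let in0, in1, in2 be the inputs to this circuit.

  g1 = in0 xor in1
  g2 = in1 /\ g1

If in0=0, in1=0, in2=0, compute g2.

0

g1 = 0 xor 0 = 0
g2 = 0 /\ 0 = 0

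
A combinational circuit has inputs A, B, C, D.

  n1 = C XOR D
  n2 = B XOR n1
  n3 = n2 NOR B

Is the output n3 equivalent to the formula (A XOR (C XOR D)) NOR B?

n1 = C XOR D
n2 = B XOR n1 = B XOR (C XOR D)
n3 = n2 NOR B = (B XOR (C XOR D)) NOR B
At A=1, B=0, C=0, D=0: circuit gives 1, formula gives 0.

No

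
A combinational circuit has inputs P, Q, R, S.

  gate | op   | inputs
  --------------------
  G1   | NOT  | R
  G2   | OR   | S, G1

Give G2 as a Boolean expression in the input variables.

S OR NOT R

G1 = NOT R
G2 = S OR G1 = S OR NOT R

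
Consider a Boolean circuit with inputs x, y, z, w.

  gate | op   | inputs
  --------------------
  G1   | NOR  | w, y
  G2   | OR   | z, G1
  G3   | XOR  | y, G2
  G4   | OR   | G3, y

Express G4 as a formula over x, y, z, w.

G1 = w NOR y
G2 = z OR G1 = z OR (w NOR y)
G3 = y XOR G2 = y XOR (z OR (w NOR y))
G4 = G3 OR y = (y XOR (z OR (w NOR y))) OR y

(y XOR (z OR (w NOR y))) OR y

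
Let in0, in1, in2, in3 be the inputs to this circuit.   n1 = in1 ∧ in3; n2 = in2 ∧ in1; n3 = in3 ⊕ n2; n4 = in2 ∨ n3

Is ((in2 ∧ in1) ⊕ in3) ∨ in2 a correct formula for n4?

n2 = in2 ∧ in1
n3 = in3 ⊕ n2 = in3 ⊕ (in2 ∧ in1)
n4 = in2 ∨ n3 = in2 ∨ (in3 ⊕ (in2 ∧ in1))
At in0=0, in1=0, in2=0, in3=0: circuit gives 0, formula gives 0.
At in0=0, in1=0, in2=0, in3=1: circuit gives 1, formula gives 1.
Agrees on all 16 inputs.

Yes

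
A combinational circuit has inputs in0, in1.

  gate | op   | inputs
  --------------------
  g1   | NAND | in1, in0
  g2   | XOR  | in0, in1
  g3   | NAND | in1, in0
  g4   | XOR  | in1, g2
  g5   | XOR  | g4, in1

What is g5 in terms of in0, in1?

g2 = in0 XOR in1
g4 = in1 XOR g2 = in1 XOR (in0 XOR in1)
g5 = g4 XOR in1 = (in1 XOR (in0 XOR in1)) XOR in1

(in1 XOR (in0 XOR in1)) XOR in1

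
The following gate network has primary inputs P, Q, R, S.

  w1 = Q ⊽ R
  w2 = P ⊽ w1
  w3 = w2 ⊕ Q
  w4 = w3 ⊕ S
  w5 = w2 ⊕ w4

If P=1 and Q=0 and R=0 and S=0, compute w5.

0

w1 = 0 ⊽ 0 = 1
w2 = 1 ⊽ 1 = 0
w3 = 0 ⊕ 0 = 0
w4 = 0 ⊕ 0 = 0
w5 = 0 ⊕ 0 = 0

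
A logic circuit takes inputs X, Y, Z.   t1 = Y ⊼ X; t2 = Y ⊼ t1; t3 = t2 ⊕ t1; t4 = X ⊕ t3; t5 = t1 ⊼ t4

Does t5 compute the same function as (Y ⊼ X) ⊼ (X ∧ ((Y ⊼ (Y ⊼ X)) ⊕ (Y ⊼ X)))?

No

t1 = Y ⊼ X
t2 = Y ⊼ t1 = Y ⊼ (Y ⊼ X)
t3 = t2 ⊕ t1 = (Y ⊼ (Y ⊼ X)) ⊕ (Y ⊼ X)
t4 = X ⊕ t3 = X ⊕ ((Y ⊼ (Y ⊼ X)) ⊕ (Y ⊼ X))
t5 = t1 ⊼ t4 = (Y ⊼ X) ⊼ (X ⊕ ((Y ⊼ (Y ⊼ X)) ⊕ (Y ⊼ X)))
At X=0, Y=1, Z=0: circuit gives 0, formula gives 1.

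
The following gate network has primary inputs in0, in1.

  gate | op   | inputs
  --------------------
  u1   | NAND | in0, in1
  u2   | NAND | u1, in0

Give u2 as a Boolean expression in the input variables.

(in0 NAND in1) NAND in0

u1 = in0 NAND in1
u2 = u1 NAND in0 = (in0 NAND in1) NAND in0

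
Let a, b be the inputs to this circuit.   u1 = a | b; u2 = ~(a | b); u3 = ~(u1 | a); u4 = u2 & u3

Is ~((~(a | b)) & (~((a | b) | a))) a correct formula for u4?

No

u1 = a | b
u2 = ~(a | b)
u3 = ~(u1 | a) = ~((a | b) | a)
u4 = u2 & u3 = (~(a | b)) & (~((a | b) | a))
At a=0, b=0: circuit gives 1, formula gives 0.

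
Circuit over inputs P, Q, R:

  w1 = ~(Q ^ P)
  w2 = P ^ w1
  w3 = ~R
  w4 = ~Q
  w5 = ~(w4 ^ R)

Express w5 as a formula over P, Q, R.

w4 = ~Q
w5 = ~(w4 ^ R) = ~(~Q ^ R)

~(~Q ^ R)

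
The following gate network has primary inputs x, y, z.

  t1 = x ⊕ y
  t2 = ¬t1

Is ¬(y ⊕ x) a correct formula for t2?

Yes

t1 = x ⊕ y
t2 = ¬t1 = ¬(x ⊕ y)
At x=0, y=1, z=0: circuit gives 0, formula gives 0.
At x=0, y=0, z=0: circuit gives 1, formula gives 1.
Agrees on all 8 inputs.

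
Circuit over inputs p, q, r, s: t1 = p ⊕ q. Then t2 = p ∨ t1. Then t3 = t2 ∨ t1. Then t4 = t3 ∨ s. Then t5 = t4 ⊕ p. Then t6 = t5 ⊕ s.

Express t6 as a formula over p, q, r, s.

t1 = p ⊕ q
t2 = p ∨ t1 = p ∨ (p ⊕ q)
t3 = t2 ∨ t1 = (p ∨ (p ⊕ q)) ∨ (p ⊕ q)
t4 = t3 ∨ s = ((p ∨ (p ⊕ q)) ∨ (p ⊕ q)) ∨ s
t5 = t4 ⊕ p = (((p ∨ (p ⊕ q)) ∨ (p ⊕ q)) ∨ s) ⊕ p
t6 = t5 ⊕ s = ((((p ∨ (p ⊕ q)) ∨ (p ⊕ q)) ∨ s) ⊕ p) ⊕ s

((((p ∨ (p ⊕ q)) ∨ (p ⊕ q)) ∨ s) ⊕ p) ⊕ s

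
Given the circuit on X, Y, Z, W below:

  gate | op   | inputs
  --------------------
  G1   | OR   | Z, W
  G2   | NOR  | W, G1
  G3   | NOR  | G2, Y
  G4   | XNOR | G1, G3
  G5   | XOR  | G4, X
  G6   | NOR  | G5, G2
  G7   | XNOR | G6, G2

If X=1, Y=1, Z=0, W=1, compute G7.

G1 = 0 OR 1 = 1
G2 = 1 NOR 1 = 0
G3 = 0 NOR 1 = 0
G4 = 1 XNOR 0 = 0
G5 = 0 XOR 1 = 1
G6 = 1 NOR 0 = 0
G7 = 0 XNOR 0 = 1

1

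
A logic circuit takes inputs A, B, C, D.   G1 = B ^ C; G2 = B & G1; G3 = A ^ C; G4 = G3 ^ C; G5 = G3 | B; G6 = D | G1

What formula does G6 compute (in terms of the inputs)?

D | (B ^ C)

G1 = B ^ C
G6 = D | G1 = D | (B ^ C)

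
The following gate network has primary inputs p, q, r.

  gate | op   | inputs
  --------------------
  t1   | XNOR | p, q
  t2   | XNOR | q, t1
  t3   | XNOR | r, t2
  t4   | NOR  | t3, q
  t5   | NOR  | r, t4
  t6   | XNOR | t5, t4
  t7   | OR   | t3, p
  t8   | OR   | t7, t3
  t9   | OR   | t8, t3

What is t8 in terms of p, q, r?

t1 = p XNOR q
t2 = q XNOR t1 = q XNOR (p XNOR q)
t3 = r XNOR t2 = r XNOR (q XNOR (p XNOR q))
t7 = t3 OR p = (r XNOR (q XNOR (p XNOR q))) OR p
t8 = t7 OR t3 = ((r XNOR (q XNOR (p XNOR q))) OR p) OR (r XNOR (q XNOR (p XNOR q)))

((r XNOR (q XNOR (p XNOR q))) OR p) OR (r XNOR (q XNOR (p XNOR q)))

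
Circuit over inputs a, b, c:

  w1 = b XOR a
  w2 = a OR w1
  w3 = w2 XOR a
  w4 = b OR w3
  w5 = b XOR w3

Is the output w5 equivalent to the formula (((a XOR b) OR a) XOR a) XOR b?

Yes

w1 = b XOR a
w2 = a OR w1 = a OR (b XOR a)
w3 = w2 XOR a = (a OR (b XOR a)) XOR a
w5 = b XOR w3 = b XOR ((a OR (b XOR a)) XOR a)
At a=0, b=0, c=0: circuit gives 0, formula gives 0.
At a=1, b=1, c=0: circuit gives 1, formula gives 1.
Agrees on all 8 inputs.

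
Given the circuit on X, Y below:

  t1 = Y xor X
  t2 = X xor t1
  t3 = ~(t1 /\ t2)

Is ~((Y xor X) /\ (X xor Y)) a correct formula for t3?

No

t1 = Y xor X
t2 = X xor t1 = X xor (Y xor X)
t3 = ~(t1 /\ t2) = ~((Y xor X) /\ (X xor (Y xor X)))
At X=1, Y=0: circuit gives 1, formula gives 0.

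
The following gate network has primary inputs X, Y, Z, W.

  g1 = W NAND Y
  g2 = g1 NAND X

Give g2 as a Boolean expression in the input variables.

g1 = W NAND Y
g2 = g1 NAND X = (W NAND Y) NAND X

(W NAND Y) NAND X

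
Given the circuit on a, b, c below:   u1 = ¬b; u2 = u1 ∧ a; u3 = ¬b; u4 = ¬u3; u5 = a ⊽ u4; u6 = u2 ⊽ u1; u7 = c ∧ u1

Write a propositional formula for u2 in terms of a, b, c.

u1 = ¬b
u2 = u1 ∧ a = ¬b ∧ a

¬b ∧ a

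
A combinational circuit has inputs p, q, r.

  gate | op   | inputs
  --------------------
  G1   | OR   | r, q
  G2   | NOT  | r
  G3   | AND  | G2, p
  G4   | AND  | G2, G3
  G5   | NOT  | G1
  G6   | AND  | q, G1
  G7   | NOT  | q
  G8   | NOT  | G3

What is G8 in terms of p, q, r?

G2 = NOT r
G3 = G2 AND p = NOT r AND p
G8 = NOT G3 = NOT (NOT r AND p)

NOT (NOT r AND p)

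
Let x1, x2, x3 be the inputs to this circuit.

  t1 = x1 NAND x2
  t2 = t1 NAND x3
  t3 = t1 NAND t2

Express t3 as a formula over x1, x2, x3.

(x1 NAND x2) NAND ((x1 NAND x2) NAND x3)

t1 = x1 NAND x2
t2 = t1 NAND x3 = (x1 NAND x2) NAND x3
t3 = t1 NAND t2 = (x1 NAND x2) NAND ((x1 NAND x2) NAND x3)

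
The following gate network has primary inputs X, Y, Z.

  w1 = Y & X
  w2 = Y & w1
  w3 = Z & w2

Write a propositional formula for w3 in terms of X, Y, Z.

Z & (Y & (Y & X))

w1 = Y & X
w2 = Y & w1 = Y & (Y & X)
w3 = Z & w2 = Z & (Y & (Y & X))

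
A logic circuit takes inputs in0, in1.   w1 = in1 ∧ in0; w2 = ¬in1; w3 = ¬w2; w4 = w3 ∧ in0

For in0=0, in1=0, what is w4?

0

w2 = ¬0 = 1
w3 = ¬1 = 0
w4 = 0 ∧ 0 = 0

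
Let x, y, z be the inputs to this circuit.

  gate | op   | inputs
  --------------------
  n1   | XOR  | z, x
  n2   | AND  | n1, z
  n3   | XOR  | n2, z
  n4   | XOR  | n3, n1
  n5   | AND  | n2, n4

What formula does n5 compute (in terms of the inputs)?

n1 = z XOR x
n2 = n1 AND z = (z XOR x) AND z
n3 = n2 XOR z = ((z XOR x) AND z) XOR z
n4 = n3 XOR n1 = (((z XOR x) AND z) XOR z) XOR (z XOR x)
n5 = n2 AND n4 = ((z XOR x) AND z) AND ((((z XOR x) AND z) XOR z) XOR (z XOR x))

((z XOR x) AND z) AND ((((z XOR x) AND z) XOR z) XOR (z XOR x))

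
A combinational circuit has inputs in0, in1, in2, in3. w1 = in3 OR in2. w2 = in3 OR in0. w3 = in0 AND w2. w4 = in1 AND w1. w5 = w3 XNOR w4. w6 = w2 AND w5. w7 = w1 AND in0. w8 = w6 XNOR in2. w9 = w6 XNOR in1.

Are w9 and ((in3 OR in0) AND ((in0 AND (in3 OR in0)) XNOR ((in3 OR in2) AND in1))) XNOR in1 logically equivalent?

Yes

w1 = in3 OR in2
w2 = in3 OR in0
w3 = in0 AND w2 = in0 AND (in3 OR in0)
w4 = in1 AND w1 = in1 AND (in3 OR in2)
w5 = w3 XNOR w4 = (in0 AND (in3 OR in0)) XNOR (in1 AND (in3 OR in2))
w6 = w2 AND w5 = (in3 OR in0) AND ((in0 AND (in3 OR in0)) XNOR (in1 AND (in3 OR in2)))
w9 = w6 XNOR in1 = ((in3 OR in0) AND ((in0 AND (in3 OR in0)) XNOR (in1 AND (in3 OR in2)))) XNOR in1
At in0=0, in1=0, in2=0, in3=1: circuit gives 0, formula gives 0.
At in0=0, in1=0, in2=0, in3=0: circuit gives 1, formula gives 1.
Agrees on all 16 inputs.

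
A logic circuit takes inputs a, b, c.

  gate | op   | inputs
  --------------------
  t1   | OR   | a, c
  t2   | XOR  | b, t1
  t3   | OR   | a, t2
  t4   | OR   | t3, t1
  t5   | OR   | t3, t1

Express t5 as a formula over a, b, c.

t1 = a OR c
t2 = b XOR t1 = b XOR (a OR c)
t3 = a OR t2 = a OR (b XOR (a OR c))
t5 = t3 OR t1 = (a OR (b XOR (a OR c))) OR (a OR c)

(a OR (b XOR (a OR c))) OR (a OR c)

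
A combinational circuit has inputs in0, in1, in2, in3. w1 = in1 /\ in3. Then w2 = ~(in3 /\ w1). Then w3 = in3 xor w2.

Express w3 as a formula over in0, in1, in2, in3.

in3 xor (~(in3 /\ (in1 /\ in3)))

w1 = in1 /\ in3
w2 = ~(in3 /\ w1) = ~(in3 /\ (in1 /\ in3))
w3 = in3 xor w2 = in3 xor (~(in3 /\ (in1 /\ in3)))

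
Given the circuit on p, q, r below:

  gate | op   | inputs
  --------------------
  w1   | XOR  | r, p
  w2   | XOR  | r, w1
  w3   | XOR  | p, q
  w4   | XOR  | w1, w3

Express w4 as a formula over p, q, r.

(r XOR p) XOR (p XOR q)

w1 = r XOR p
w3 = p XOR q
w4 = w1 XOR w3 = (r XOR p) XOR (p XOR q)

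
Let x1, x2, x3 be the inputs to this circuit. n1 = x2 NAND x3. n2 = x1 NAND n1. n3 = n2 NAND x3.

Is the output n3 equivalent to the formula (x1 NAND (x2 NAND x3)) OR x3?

No

n1 = x2 NAND x3
n2 = x1 NAND n1 = x1 NAND (x2 NAND x3)
n3 = n2 NAND x3 = (x1 NAND (x2 NAND x3)) NAND x3
At x1=0, x2=0, x3=1: circuit gives 0, formula gives 1.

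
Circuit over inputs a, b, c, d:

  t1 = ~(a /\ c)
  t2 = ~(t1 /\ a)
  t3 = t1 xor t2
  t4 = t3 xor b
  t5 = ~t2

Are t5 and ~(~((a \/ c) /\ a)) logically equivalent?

t1 = ~(a /\ c)
t2 = ~(t1 /\ a) = ~((~(a /\ c)) /\ a)
t5 = ~t2 = ~(~((~(a /\ c)) /\ a))
At a=1, b=0, c=1, d=0: circuit gives 0, formula gives 1.

No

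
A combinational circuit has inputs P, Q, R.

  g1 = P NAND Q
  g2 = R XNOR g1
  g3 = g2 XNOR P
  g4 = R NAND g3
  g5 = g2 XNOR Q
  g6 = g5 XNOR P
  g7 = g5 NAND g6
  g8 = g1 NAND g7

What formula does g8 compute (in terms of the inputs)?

(P NAND Q) NAND (((R XNOR (P NAND Q)) XNOR Q) NAND (((R XNOR (P NAND Q)) XNOR Q) XNOR P))

g1 = P NAND Q
g2 = R XNOR g1 = R XNOR (P NAND Q)
g5 = g2 XNOR Q = (R XNOR (P NAND Q)) XNOR Q
g6 = g5 XNOR P = ((R XNOR (P NAND Q)) XNOR Q) XNOR P
g7 = g5 NAND g6 = ((R XNOR (P NAND Q)) XNOR Q) NAND (((R XNOR (P NAND Q)) XNOR Q) XNOR P)
g8 = g1 NAND g7 = (P NAND Q) NAND (((R XNOR (P NAND Q)) XNOR Q) NAND (((R XNOR (P NAND Q)) XNOR Q) XNOR P))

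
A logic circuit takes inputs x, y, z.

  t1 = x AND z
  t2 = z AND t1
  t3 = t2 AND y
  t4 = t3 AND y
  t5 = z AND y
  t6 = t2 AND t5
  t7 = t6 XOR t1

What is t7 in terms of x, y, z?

t1 = x AND z
t2 = z AND t1 = z AND (x AND z)
t5 = z AND y
t6 = t2 AND t5 = (z AND (x AND z)) AND (z AND y)
t7 = t6 XOR t1 = ((z AND (x AND z)) AND (z AND y)) XOR (x AND z)

((z AND (x AND z)) AND (z AND y)) XOR (x AND z)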